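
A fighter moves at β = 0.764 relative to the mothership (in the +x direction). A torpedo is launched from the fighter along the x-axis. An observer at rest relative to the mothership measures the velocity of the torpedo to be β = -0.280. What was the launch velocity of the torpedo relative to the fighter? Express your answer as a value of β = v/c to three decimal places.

β = -0.860

Invert the composition law: u' = (u − v)/(1 − uv/c²).
u' = (-0.280 − 0.764) / (1 − (-0.280)(0.764)) = -1.0440/1.2139 = -0.8600.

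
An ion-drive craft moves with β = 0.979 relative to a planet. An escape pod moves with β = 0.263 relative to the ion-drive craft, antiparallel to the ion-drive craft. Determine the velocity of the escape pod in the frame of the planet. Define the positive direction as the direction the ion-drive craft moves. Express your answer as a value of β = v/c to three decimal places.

With v = 0.979 and u' = -0.263 (in units of c),
u = (u' + v)/(1 + u'v/c²):
u = (-0.263 + 0.979) / (1 + (-0.263)·0.979) = 0.7160/0.7425 = 0.9643
(Galilean addition would give +0.716c.)

β = +0.964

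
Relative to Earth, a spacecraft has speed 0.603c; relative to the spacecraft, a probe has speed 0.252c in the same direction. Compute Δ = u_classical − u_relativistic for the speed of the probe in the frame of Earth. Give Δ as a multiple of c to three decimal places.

Δ = 0.113c

Galilean: u_cl = 0.252 + 0.603 = 0.8550.
Relativistic: u_rel = (0.252 + 0.603) / (1 + 0.252·0.603) = 0.8550/1.1520 = 0.7422.
Δ = 0.8550 − 0.7422 = 0.1128.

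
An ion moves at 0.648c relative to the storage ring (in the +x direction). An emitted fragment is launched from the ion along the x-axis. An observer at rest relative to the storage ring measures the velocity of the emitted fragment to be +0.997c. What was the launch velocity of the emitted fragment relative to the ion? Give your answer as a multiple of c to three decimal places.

Invert the composition law: u' = (u − v)/(1 − uv/c²).
u' = (0.997 − 0.648) / (1 − (0.997)(0.648)) = 0.3490/0.3539 = 0.9860.

+0.986c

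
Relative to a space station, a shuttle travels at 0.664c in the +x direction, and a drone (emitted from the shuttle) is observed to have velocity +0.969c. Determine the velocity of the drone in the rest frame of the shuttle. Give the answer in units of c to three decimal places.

+0.855c

Invert the composition law: u' = (u − v)/(1 − uv/c²).
u' = (0.969 − 0.664) / (1 − (0.969)(0.664)) = 0.3050/0.3566 = 0.8553.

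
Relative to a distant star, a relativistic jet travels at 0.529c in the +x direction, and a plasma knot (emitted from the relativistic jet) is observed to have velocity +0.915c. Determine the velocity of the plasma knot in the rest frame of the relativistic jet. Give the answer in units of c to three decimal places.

Invert the composition law: u' = (u − v)/(1 − uv/c²).
u' = (0.915 − 0.529) / (1 − (0.915)(0.529)) = 0.3860/0.5160 = 0.7481.

+0.748c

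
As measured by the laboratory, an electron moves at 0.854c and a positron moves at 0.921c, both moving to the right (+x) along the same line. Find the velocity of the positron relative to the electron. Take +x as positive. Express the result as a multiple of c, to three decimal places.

+0.314c

β_A = 0.854, β_B = 0.921.
Transform to A's frame with the inverse velocity-addition law: u' = (u − v)/(1 − uv/c²), taking u = β_B and v = β_A.
u' = (0.921 − 0.854) / (1 − (0.854)(0.921)) = 0.0670/0.2135 = 0.3139.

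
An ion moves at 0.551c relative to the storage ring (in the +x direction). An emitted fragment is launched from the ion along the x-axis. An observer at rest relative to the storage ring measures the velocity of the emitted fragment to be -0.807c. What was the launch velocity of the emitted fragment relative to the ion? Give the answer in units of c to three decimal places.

-0.940c

Invert the composition law: u' = (u − v)/(1 − uv/c²).
u' = (-0.807 − 0.551) / (1 − (-0.807)(0.551)) = -1.3580/1.4447 = -0.9400.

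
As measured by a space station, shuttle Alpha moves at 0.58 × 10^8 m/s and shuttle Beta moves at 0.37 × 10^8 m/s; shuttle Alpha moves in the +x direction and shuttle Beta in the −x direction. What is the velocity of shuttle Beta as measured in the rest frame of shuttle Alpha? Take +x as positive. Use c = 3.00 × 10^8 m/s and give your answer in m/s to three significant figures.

-9.28 × 10^7 m/s

β_A = 0.193, β_B = -0.123 (dividing each by c = 3.00 × 10^8 m/s).
Transform to A's frame with the inverse velocity-addition law: u' = (u − v)/(1 − uv/c²), taking u = β_B and v = β_A.
u' = (-0.123 − 0.193) / (1 − (0.193)(-0.123)) = -0.3167/1.0238 = -0.3093.
u' = -0.3093 × 3.00 × 10^8 m/s.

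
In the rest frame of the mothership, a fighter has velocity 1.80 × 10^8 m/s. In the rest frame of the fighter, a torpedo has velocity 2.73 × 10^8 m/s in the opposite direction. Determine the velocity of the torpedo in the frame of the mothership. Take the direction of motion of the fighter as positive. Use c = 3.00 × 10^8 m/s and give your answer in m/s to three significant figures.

In units of c (dividing by 3.00 × 10^8 m/s): v = 0.600, u' = -0.910.
u = (u' + v)/(1 + u'v/c²):
u = (-0.910 + 0.600) / (1 + (-0.910)·0.600) = -0.3100/0.4540 = -0.6828
(Galilean addition would give -0.310c.)
Converting back: u = -0.6828 × 3.00 × 10^8 m/s.

-2.05 × 10^8 m/s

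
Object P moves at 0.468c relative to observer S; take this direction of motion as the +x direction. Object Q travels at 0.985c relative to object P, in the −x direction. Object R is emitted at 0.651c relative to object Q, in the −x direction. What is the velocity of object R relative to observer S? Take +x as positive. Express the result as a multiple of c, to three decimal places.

-0.991c

Apply u = (u' + v)/(1 + u'v/c²) successively, working outward toward observer S.
Start: velocity of object P relative to observer S = 0.4680c.
Compose with object Q (u' = -0.985 in object P frame): u_1 = (-0.985 + 0.468) / (1 + (-0.985)·0.468) = -0.5170/0.5390 = -0.9591.
Compose with object R (u' = -0.651 in object Q frame): u_2 = (-0.651 + (-0.959)) / (1 + (-0.651)·(-0.959)) = -1.6101/1.6244 = -0.9912.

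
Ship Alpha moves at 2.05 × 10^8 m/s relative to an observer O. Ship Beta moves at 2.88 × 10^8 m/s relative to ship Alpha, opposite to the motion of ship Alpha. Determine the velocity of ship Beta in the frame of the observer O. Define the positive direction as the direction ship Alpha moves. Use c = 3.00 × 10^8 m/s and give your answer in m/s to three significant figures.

In units of c (dividing by 3.00 × 10^8 m/s): v = 0.683, u' = -0.960.
u = (u' + v)/(1 + u'v/c²):
u = (-0.960 + 0.683) / (1 + (-0.960)·0.683) = -0.2767/0.3440 = -0.8043
Converting back: u = -0.8043 × 3.00 × 10^8 m/s.

-2.41 × 10^8 m/s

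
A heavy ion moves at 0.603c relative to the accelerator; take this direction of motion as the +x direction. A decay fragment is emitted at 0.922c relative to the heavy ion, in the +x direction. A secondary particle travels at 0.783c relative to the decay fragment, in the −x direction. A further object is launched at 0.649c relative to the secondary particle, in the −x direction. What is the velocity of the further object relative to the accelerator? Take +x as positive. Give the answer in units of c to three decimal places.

Apply u = (u' + v)/(1 + u'v/c²) successively, working outward toward the accelerator.
Start: velocity of the heavy ion relative to the accelerator = 0.6030c.
Compose with the decay fragment (u' = 0.922 in the heavy ion frame): u_1 = (0.922 + 0.603) / (1 + 0.922·0.603) = 1.5250/1.5560 = 0.9801.
Compose with the secondary particle (u' = -0.783 in the decay fragment frame): u_2 = (-0.783 + 0.980) / (1 + (-0.783)·0.980) = 0.1971/0.2326 = 0.8474.
Compose with the further object (u' = -0.649 in the secondary particle frame): u_3 = (-0.649 + 0.847) / (1 + (-0.649)·0.847) = 0.1984/0.4500 = 0.4409.

+0.441c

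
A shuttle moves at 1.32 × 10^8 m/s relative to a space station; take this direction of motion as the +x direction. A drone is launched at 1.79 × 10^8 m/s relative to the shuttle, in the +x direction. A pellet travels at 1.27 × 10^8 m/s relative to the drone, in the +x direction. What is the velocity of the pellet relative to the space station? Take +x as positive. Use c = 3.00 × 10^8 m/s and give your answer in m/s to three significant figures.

2.77 × 10^8 m/s

Apply u = (u' + v)/(1 + u'v/c²) successively, working outward toward the space station.
(Dividing each given speed by c = 3.00 × 10^8 m/s to work in units of c.)
Start: velocity of the shuttle relative to the space station = 0.4400c.
Compose with the drone (u' = 0.597 in the shuttle frame): u_1 = (0.597 + 0.440) / (1 + 0.597·0.440) = 1.0367/1.2625 = 0.8211.
Compose with the pellet (u' = 0.423 in the drone frame): u_2 = (0.423 + 0.821) / (1 + 0.423·0.821) = 1.2444/1.3476 = 0.9234.
So u = 0.9234 × 3.00 × 10^8 m/s.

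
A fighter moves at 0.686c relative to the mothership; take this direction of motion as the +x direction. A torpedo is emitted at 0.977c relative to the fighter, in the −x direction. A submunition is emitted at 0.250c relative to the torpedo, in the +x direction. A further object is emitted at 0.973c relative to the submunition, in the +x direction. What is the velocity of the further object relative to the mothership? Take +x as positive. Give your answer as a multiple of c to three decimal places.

+0.768c

Apply u = (u' + v)/(1 + u'v/c²) successively, working outward toward the mothership.
Start: velocity of the fighter relative to the mothership = 0.6860c.
Compose with the torpedo (u' = -0.977 in the fighter frame): u_1 = (-0.977 + 0.686) / (1 + (-0.977)·0.686) = -0.2910/0.3298 = -0.8824.
Compose with the submunition (u' = 0.250 in the torpedo frame): u_2 = (0.250 + (-0.882)) / (1 + 0.250·(-0.882)) = -0.6324/0.7794 = -0.8114.
Compose with the further object (u' = 0.973 in the submunition frame): u_3 = (0.973 + (-0.811)) / (1 + 0.973·(-0.811)) = 0.1616/0.2105 = 0.7677.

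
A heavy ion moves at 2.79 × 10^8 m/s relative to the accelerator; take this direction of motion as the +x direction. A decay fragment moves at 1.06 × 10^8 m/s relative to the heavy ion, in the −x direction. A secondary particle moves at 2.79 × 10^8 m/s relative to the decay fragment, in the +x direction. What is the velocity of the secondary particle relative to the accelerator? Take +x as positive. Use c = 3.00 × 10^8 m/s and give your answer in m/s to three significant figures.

+2.98 × 10^8 m/s

Apply u = (u' + v)/(1 + u'v/c²) successively, working outward toward the accelerator.
(Dividing each given speed by c = 3.00 × 10^8 m/s to work in units of c.)
Start: velocity of the heavy ion relative to the accelerator = 0.9300c.
Compose with the decay fragment (u' = -0.353 in the heavy ion frame): u_1 = (-0.353 + 0.930) / (1 + (-0.353)·0.930) = 0.5767/0.6714 = 0.8589.
Compose with the secondary particle (u' = 0.930 in the decay fragment frame): u_2 = (0.930 + 0.859) / (1 + 0.930·0.859) = 1.7889/1.7988 = 0.9945.
So u = 0.9945 × 3.00 × 10^8 m/s.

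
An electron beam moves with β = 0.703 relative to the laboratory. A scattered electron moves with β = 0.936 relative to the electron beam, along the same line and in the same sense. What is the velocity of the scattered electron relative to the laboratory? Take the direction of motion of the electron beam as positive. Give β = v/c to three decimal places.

With v = 0.703 and u' = 0.936 (in units of c),
u = (u' + v)/(1 + u'v/c²):
u = (0.936 + 0.703) / (1 + 0.936·0.703) = 1.6390/1.6580 = 0.9885

β = 0.989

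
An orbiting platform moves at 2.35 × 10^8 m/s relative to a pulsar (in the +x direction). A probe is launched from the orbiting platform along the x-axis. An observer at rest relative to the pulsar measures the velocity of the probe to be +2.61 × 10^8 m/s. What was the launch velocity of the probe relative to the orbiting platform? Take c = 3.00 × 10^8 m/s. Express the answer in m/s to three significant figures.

v = 0.783c, u = 0.870c.
Invert the composition law: u' = (u − v)/(1 − uv/c²).
u' = (0.870 − 0.783) / (1 − (0.870)(0.783)) = 0.0867/0.3185 = 0.2721.
u' = 0.2721 × 3.00 × 10^8 m/s.

+8.16 × 10^7 m/s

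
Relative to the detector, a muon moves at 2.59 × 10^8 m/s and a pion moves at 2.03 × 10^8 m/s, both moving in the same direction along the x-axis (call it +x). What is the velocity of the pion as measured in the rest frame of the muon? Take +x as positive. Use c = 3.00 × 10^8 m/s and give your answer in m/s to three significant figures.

-1.35 × 10^8 m/s

β_A = 0.863, β_B = 0.677 (dividing each by c = 3.00 × 10^8 m/s).
Transform to A's frame with the inverse velocity-addition law: u' = (u − v)/(1 − uv/c²), taking u = β_B and v = β_A.
u' = (0.677 − 0.863) / (1 − (0.863)(0.677)) = -0.1867/0.4158 = -0.4489.
u' = -0.4489 × 3.00 × 10^8 m/s.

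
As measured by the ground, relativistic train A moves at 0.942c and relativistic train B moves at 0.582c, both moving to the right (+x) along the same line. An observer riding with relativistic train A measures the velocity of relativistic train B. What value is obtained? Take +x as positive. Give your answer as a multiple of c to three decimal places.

-0.797c

β_A = 0.942, β_B = 0.582.
Transform to A's frame with the inverse velocity-addition law: u' = (u − v)/(1 − uv/c²), taking u = β_B and v = β_A.
u' = (0.582 − 0.942) / (1 − (0.942)(0.582)) = -0.3600/0.4518 = -0.7969.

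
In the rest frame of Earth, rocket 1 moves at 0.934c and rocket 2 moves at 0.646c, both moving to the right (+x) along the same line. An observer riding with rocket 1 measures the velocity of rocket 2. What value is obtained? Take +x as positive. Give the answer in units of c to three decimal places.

β_A = 0.934, β_B = 0.646.
Transform to A's frame with the inverse velocity-addition law: u' = (u − v)/(1 − uv/c²), taking u = β_B and v = β_A.
u' = (0.646 − 0.934) / (1 − (0.934)(0.646)) = -0.2880/0.3966 = -0.7261.

-0.726c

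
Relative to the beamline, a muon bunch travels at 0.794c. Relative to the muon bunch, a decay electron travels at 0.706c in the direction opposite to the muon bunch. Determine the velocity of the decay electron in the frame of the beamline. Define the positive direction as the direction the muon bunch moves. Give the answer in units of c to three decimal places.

+0.200c

With v = 0.794 and u' = -0.706 (in units of c),
u = (u' + v)/(1 + u'v/c²):
u = (-0.706 + 0.794) / (1 + (-0.706)·0.794) = 0.0880/0.4394 = 0.2003
(Galilean addition would give +0.088c.)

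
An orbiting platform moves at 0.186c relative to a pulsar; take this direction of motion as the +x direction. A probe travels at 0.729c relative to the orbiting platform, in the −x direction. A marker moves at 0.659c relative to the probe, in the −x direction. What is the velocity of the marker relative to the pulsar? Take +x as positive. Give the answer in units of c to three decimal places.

Apply u = (u' + v)/(1 + u'v/c²) successively, working outward toward the pulsar.
Start: velocity of the orbiting platform relative to the pulsar = 0.1860c.
Compose with the probe (u' = -0.729 in the orbiting platform frame): u_1 = (-0.729 + 0.186) / (1 + (-0.729)·0.186) = -0.5430/0.8644 = -0.6282.
Compose with the marker (u' = -0.659 in the probe frame): u_2 = (-0.659 + (-0.628)) / (1 + (-0.659)·(-0.628)) = -1.2872/1.4140 = -0.9103.

-0.910c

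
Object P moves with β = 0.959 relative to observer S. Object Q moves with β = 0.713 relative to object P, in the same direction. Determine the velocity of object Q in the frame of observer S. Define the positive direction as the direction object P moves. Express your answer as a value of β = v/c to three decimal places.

With v = 0.959 and u' = 0.713 (in units of c),
u = (u' + v)/(1 + u'v/c²):
u = (0.713 + 0.959) / (1 + 0.713·0.959) = 1.6720/1.6838 = 0.9930

β = 0.993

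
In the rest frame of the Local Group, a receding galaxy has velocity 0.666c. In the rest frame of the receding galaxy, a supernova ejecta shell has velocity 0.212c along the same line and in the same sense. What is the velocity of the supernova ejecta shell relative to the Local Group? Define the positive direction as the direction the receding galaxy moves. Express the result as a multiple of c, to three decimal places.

0.769c

With v = 0.666 and u' = 0.212 (in units of c),
u = (u' + v)/(1 + u'v/c²):
u = (0.212 + 0.666) / (1 + 0.212·0.666) = 0.8780/1.1412 = 0.7694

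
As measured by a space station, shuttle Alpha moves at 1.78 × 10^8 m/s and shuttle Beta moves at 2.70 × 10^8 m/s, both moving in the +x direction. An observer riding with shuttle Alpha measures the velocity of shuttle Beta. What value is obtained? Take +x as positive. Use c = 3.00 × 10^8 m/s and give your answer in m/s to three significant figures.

β_A = 0.593, β_B = 0.900 (dividing each by c = 3.00 × 10^8 m/s).
Transform to A's frame with the inverse velocity-addition law: u' = (u − v)/(1 − uv/c²), taking u = β_B and v = β_A.
u' = (0.900 − 0.593) / (1 − (0.593)(0.900)) = 0.3067/0.4660 = 0.6581.
u' = 0.6581 × 3.00 × 10^8 m/s.

+1.97 × 10^8 m/s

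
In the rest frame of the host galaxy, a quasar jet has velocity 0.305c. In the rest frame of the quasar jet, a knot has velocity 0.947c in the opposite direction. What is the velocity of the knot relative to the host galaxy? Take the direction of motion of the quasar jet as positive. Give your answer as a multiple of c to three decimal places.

-0.903c

With v = 0.305 and u' = -0.947 (in units of c),
u = (u' + v)/(1 + u'v/c²):
u = (-0.947 + 0.305) / (1 + (-0.947)·0.305) = -0.6420/0.7112 = -0.9027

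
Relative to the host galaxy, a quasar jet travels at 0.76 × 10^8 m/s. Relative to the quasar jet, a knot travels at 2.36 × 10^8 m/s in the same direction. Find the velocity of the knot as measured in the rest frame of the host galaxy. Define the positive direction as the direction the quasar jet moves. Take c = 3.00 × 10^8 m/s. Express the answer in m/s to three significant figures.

In units of c (dividing by 3.00 × 10^8 m/s): v = 0.253, u' = 0.787.
u = (u' + v)/(1 + u'v/c²):
u = (0.787 + 0.253) / (1 + 0.787·0.253) = 1.0400/1.1993 = 0.8672
(Galilean addition would give +1.040c, exceeding c.)
Converting back: u = 0.8672 × 3.00 × 10^8 m/s.

2.60 × 10^8 m/s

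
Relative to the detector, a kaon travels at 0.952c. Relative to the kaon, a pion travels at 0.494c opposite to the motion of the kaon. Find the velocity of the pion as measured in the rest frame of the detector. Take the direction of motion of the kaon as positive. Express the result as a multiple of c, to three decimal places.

+0.865c

With v = 0.952 and u' = -0.494 (in units of c),
u = (u' + v)/(1 + u'v/c²):
u = (-0.494 + 0.952) / (1 + (-0.494)·0.952) = 0.4580/0.5297 = 0.8646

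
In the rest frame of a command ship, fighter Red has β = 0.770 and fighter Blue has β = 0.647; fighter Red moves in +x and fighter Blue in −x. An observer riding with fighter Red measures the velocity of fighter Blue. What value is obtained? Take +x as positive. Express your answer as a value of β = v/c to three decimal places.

β = -0.946

β_A = 0.770, β_B = -0.647.
Transform to A's frame with the inverse velocity-addition law: u' = (u − v)/(1 − uv/c²), taking u = β_B and v = β_A.
u' = (-0.647 − 0.770) / (1 − (0.770)(-0.647)) = -1.4170/1.4982 = -0.9458.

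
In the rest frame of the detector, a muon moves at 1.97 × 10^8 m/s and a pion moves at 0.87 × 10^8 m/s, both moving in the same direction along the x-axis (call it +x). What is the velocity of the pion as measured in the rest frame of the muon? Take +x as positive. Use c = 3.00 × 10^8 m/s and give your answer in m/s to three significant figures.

-1.36 × 10^8 m/s

β_A = 0.657, β_B = 0.290 (dividing each by c = 3.00 × 10^8 m/s).
Transform to A's frame with the inverse velocity-addition law: u' = (u − v)/(1 − uv/c²), taking u = β_B and v = β_A.
u' = (0.290 − 0.657) / (1 − (0.657)(0.290)) = -0.3667/0.8096 = -0.4529.
u' = -0.4529 × 3.00 × 10^8 m/s.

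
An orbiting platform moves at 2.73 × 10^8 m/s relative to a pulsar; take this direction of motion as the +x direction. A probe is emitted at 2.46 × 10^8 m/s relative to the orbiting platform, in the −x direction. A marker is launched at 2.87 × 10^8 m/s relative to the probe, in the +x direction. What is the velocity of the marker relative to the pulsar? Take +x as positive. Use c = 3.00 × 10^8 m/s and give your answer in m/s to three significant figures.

+2.94 × 10^8 m/s

Apply u = (u' + v)/(1 + u'v/c²) successively, working outward toward the pulsar.
(Dividing each given speed by c = 3.00 × 10^8 m/s to work in units of c.)
Start: velocity of the orbiting platform relative to the pulsar = 0.9100c.
Compose with the probe (u' = -0.820 in the orbiting platform frame): u_1 = (-0.820 + 0.910) / (1 + (-0.820)·0.910) = 0.0900/0.2538 = 0.3546.
Compose with the marker (u' = 0.957 in the probe frame): u_2 = (0.957 + 0.355) / (1 + 0.957·0.355) = 1.3113/1.3392 = 0.9791.
So u = 0.9791 × 3.00 × 10^8 m/s.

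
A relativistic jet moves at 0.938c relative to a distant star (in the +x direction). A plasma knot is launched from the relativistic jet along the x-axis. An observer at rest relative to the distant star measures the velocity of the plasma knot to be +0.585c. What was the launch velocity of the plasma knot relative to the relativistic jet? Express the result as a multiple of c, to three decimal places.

-0.782c

Invert the composition law: u' = (u − v)/(1 − uv/c²).
u' = (0.585 − 0.938) / (1 − (0.585)(0.938)) = -0.3530/0.4513 = -0.7822.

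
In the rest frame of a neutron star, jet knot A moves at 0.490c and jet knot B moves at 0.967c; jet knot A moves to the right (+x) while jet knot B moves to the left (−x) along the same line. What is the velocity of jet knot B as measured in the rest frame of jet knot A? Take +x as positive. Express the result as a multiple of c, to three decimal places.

-0.989c

β_A = 0.490, β_B = -0.967.
Transform to A's frame with the inverse velocity-addition law: u' = (u − v)/(1 − uv/c²), taking u = β_B and v = β_A.
u' = (-0.967 − 0.490) / (1 − (0.490)(-0.967)) = -1.4570/1.4738 = -0.9886.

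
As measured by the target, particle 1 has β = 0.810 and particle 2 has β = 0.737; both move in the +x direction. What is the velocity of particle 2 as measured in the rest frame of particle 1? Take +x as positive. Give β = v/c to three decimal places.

β = -0.181

β_A = 0.810, β_B = 0.737.
Transform to A's frame with the inverse velocity-addition law: u' = (u − v)/(1 − uv/c²), taking u = β_B and v = β_A.
u' = (0.737 − 0.810) / (1 − (0.810)(0.737)) = -0.0730/0.4030 = -0.1811.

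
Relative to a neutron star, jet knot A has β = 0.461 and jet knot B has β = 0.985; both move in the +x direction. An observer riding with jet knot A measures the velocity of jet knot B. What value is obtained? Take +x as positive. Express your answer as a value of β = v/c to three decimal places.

β = +0.960

β_A = 0.461, β_B = 0.985.
Transform to A's frame with the inverse velocity-addition law: u' = (u − v)/(1 − uv/c²), taking u = β_B and v = β_A.
u' = (0.985 − 0.461) / (1 − (0.461)(0.985)) = 0.5240/0.5459 = 0.9599.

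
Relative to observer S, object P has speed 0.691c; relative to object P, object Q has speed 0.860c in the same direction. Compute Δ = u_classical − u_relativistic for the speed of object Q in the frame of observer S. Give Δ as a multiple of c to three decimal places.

Δ = 0.578c

Galilean: u_cl = 0.860 + 0.691 = 1.5510.
Relativistic: u_rel = (0.860 + 0.691) / (1 + 0.860·0.691) = 1.5510/1.5943 = 0.9729.
Δ = 1.5510 − 0.9729 = 0.5781.
(The classical prediction exceeds c; the relativistic result does not.)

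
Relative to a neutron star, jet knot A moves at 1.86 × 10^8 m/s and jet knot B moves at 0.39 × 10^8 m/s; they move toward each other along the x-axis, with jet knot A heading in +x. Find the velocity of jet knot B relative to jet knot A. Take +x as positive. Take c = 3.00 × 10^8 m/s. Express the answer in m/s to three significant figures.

β_A = 0.620, β_B = -0.130 (dividing each by c = 3.00 × 10^8 m/s).
Transform to A's frame with the inverse velocity-addition law: u' = (u − v)/(1 − uv/c²), taking u = β_B and v = β_A.
u' = (-0.130 − 0.620) / (1 − (0.620)(-0.130)) = -0.7500/1.0806 = -0.6941.
u' = -0.6941 × 3.00 × 10^8 m/s.

-2.08 × 10^8 m/s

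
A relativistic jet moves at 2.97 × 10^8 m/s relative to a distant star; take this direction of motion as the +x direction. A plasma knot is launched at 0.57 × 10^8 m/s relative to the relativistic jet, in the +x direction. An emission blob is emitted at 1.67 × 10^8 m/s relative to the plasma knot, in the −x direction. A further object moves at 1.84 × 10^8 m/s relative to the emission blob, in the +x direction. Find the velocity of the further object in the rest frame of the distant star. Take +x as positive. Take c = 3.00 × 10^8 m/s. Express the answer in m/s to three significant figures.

+2.98 × 10^8 m/s

Apply u = (u' + v)/(1 + u'v/c²) successively, working outward toward the distant star.
(Dividing each given speed by c = 3.00 × 10^8 m/s to work in units of c.)
Start: velocity of the relativistic jet relative to the distant star = 0.9900c.
Compose with the plasma knot (u' = 0.190 in the relativistic jet frame): u_1 = (0.190 + 0.990) / (1 + 0.190·0.990) = 1.1800/1.1881 = 0.9932.
Compose with the emission blob (u' = -0.557 in the plasma knot frame): u_2 = (-0.557 + 0.993) / (1 + (-0.557)·0.993) = 0.4365/0.4471 = 0.9763.
Compose with the further object (u' = 0.613 in the emission blob frame): u_3 = (0.613 + 0.976) / (1 + 0.613·0.976) = 1.5896/1.5988 = 0.9943.
So u = 0.9943 × 3.00 × 10^8 m/s.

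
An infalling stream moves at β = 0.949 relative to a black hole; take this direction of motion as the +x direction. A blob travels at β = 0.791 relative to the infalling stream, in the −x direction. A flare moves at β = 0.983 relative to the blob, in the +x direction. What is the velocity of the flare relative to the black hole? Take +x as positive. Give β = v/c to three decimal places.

Apply u = (u' + v)/(1 + u'v/c²) successively, working outward toward the black hole.
Start: velocity of the infalling stream relative to the black hole = 0.9490c.
Compose with the blob (u' = -0.791 in the infalling stream frame): u_1 = (-0.791 + 0.949) / (1 + (-0.791)·0.949) = 0.1580/0.2493 = 0.6337.
Compose with the flare (u' = 0.983 in the blob frame): u_2 = (0.983 + 0.634) / (1 + 0.983·0.634) = 1.6167/1.6229 = 0.9962.

β = +0.996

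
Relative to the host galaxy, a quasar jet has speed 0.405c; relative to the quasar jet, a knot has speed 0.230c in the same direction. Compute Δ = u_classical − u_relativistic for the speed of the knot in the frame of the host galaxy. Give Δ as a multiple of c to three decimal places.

Δ = 0.054c

Galilean: u_cl = 0.230 + 0.405 = 0.6350.
Relativistic: u_rel = (0.230 + 0.405) / (1 + 0.230·0.405) = 0.6350/1.0932 = 0.5809.
Δ = 0.6350 − 0.5809 = 0.0541.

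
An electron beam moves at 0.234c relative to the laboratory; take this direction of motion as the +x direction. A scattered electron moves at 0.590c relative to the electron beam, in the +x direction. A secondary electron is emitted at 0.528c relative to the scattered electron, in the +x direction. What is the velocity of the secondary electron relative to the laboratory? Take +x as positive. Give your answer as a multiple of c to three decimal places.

Apply u = (u' + v)/(1 + u'v/c²) successively, working outward toward the laboratory.
Start: velocity of the electron beam relative to the laboratory = 0.2340c.
Compose with the scattered electron (u' = 0.590 in the electron beam frame): u_1 = (0.590 + 0.234) / (1 + 0.590·0.234) = 0.8240/1.1381 = 0.7240.
Compose with the secondary electron (u' = 0.528 in the scattered electron frame): u_2 = (0.528 + 0.724) / (1 + 0.528·0.724) = 1.2520/1.3823 = 0.9058.

0.906c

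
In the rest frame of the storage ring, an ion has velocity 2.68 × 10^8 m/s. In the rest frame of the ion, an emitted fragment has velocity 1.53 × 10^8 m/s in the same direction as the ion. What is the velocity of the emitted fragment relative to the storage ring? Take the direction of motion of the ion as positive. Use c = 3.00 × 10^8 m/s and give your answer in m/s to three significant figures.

In units of c (dividing by 3.00 × 10^8 m/s): v = 0.893, u' = 0.510.
u = (u' + v)/(1 + u'v/c²):
u = (0.510 + 0.893) / (1 + 0.510·0.893) = 1.4033/1.4556 = 0.9641
Converting back: u = 0.9641 × 3.00 × 10^8 m/s.

2.89 × 10^8 m/s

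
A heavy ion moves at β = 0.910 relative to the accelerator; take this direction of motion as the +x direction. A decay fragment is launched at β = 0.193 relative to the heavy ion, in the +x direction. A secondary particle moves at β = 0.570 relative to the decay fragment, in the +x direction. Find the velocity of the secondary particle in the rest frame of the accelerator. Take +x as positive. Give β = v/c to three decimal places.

Apply u = (u' + v)/(1 + u'v/c²) successively, working outward toward the accelerator.
Start: velocity of the heavy ion relative to the accelerator = 0.9100c.
Compose with the decay fragment (u' = 0.193 in the heavy ion frame): u_1 = (0.193 + 0.910) / (1 + 0.193·0.910) = 1.1030/1.1756 = 0.9382.
Compose with the secondary particle (u' = 0.570 in the decay fragment frame): u_2 = (0.570 + 0.938) / (1 + 0.570·0.938) = 1.5082/1.5348 = 0.9827.

β = 0.983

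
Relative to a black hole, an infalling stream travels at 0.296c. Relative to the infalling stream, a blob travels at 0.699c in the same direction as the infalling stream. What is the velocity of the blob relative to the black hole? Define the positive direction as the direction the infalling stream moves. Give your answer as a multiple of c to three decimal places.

0.824c

With v = 0.296 and u' = 0.699 (in units of c),
u = (u' + v)/(1 + u'v/c²):
u = (0.699 + 0.296) / (1 + 0.699·0.296) = 0.9950/1.2069 = 0.8244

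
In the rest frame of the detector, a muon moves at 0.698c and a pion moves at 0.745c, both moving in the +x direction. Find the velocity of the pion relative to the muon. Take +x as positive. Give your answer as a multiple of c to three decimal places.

+0.098c

β_A = 0.698, β_B = 0.745.
Transform to A's frame with the inverse velocity-addition law: u' = (u − v)/(1 − uv/c²), taking u = β_B and v = β_A.
u' = (0.745 − 0.698) / (1 − (0.698)(0.745)) = 0.0470/0.4800 = 0.0979.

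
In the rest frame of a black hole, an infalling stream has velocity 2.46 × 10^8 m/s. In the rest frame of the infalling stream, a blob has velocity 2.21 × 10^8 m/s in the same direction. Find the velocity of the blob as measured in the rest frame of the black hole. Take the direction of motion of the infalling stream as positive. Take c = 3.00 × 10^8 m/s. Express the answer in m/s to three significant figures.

2.91 × 10^8 m/s

In units of c (dividing by 3.00 × 10^8 m/s): v = 0.820, u' = 0.737.
u = (u' + v)/(1 + u'v/c²):
u = (0.737 + 0.820) / (1 + 0.737·0.820) = 1.5567/1.6041 = 0.9705
Converting back: u = 0.9705 × 3.00 × 10^8 m/s.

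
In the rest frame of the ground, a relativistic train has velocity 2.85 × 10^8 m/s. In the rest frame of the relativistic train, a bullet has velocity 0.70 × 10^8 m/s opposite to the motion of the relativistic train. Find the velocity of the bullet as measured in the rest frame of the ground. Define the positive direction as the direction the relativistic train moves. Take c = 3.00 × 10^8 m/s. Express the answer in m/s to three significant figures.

In units of c (dividing by 3.00 × 10^8 m/s): v = 0.950, u' = -0.233.
u = (u' + v)/(1 + u'v/c²):
u = (-0.233 + 0.950) / (1 + (-0.233)·0.950) = 0.7167/0.7783 = 0.9208
Converting back: u = 0.9208 × 3.00 × 10^8 m/s.

+2.76 × 10^8 m/s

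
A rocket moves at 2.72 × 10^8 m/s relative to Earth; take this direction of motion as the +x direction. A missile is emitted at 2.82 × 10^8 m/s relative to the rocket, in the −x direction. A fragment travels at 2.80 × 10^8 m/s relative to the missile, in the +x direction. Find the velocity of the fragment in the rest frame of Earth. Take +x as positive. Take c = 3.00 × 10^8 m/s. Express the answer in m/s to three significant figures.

+2.69 × 10^8 m/s

Apply u = (u' + v)/(1 + u'v/c²) successively, working outward toward Earth.
(Dividing each given speed by c = 3.00 × 10^8 m/s to work in units of c.)
Start: velocity of the rocket relative to Earth = 0.9067c.
Compose with the missile (u' = -0.940 in the rocket frame): u_1 = (-0.940 + 0.907) / (1 + (-0.940)·0.907) = -0.0333/0.1477 = -0.2256.
Compose with the fragment (u' = 0.933 in the missile frame): u_2 = (0.933 + (-0.226)) / (1 + 0.933·(-0.226)) = 0.7077/0.7894 = 0.8965.
So u = 0.8965 × 3.00 × 10^8 m/s.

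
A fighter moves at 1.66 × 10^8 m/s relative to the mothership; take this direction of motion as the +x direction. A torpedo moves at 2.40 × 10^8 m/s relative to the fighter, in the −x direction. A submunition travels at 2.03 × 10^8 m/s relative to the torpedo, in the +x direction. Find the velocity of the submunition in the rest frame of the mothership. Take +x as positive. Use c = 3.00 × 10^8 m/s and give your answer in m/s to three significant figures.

+1.00 × 10^8 m/s

Apply u = (u' + v)/(1 + u'v/c²) successively, working outward toward the mothership.
(Dividing each given speed by c = 3.00 × 10^8 m/s to work in units of c.)
Start: velocity of the fighter relative to the mothership = 0.5533c.
Compose with the torpedo (u' = -0.800 in the fighter frame): u_1 = (-0.800 + 0.553) / (1 + (-0.800)·0.553) = -0.2467/0.5573 = -0.4426.
Compose with the submunition (u' = 0.677 in the torpedo frame): u_2 = (0.677 + (-0.443)) / (1 + 0.677·(-0.443)) = 0.2341/0.7005 = 0.3342.
So u = 0.3342 × 3.00 × 10^8 m/s.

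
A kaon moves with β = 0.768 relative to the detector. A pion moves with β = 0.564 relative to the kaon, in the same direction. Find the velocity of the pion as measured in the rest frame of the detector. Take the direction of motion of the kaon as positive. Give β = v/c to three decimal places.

β = 0.929

With v = 0.768 and u' = 0.564 (in units of c),
u = (u' + v)/(1 + u'v/c²):
u = (0.564 + 0.768) / (1 + 0.564·0.768) = 1.3320/1.4332 = 0.9294
(Galilean addition would give +1.332c, exceeding c.)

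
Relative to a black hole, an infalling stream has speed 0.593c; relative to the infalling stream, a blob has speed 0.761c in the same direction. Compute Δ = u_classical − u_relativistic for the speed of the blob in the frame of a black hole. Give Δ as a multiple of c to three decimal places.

Δ = 0.421c

Galilean: u_cl = 0.761 + 0.593 = 1.3540.
Relativistic: u_rel = (0.761 + 0.593) / (1 + 0.761·0.593) = 1.3540/1.4513 = 0.9330.
Δ = 1.3540 − 0.9330 = 0.4210.
(The classical prediction exceeds c; the relativistic result does not.)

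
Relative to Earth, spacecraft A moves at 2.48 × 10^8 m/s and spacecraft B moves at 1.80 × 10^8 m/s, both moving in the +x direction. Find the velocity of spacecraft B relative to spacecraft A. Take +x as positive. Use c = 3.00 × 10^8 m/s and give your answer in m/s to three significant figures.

-1.35 × 10^8 m/s

β_A = 0.827, β_B = 0.600 (dividing each by c = 3.00 × 10^8 m/s).
Transform to A's frame with the inverse velocity-addition law: u' = (u − v)/(1 − uv/c²), taking u = β_B and v = β_A.
u' = (0.600 − 0.827) / (1 − (0.827)(0.600)) = -0.2267/0.5040 = -0.4497.
u' = -0.4497 × 3.00 × 10^8 m/s.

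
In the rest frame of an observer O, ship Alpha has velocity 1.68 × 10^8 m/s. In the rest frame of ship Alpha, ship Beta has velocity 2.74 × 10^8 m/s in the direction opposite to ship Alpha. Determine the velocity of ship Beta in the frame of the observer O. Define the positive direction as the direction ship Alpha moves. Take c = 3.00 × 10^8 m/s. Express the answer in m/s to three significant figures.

-2.17 × 10^8 m/s

In units of c (dividing by 3.00 × 10^8 m/s): v = 0.560, u' = -0.913.
u = (u' + v)/(1 + u'v/c²):
u = (-0.913 + 0.560) / (1 + (-0.913)·0.560) = -0.3533/0.4885 = -0.7233
(Galilean addition would give -0.353c.)
Converting back: u = -0.7233 × 3.00 × 10^8 m/s.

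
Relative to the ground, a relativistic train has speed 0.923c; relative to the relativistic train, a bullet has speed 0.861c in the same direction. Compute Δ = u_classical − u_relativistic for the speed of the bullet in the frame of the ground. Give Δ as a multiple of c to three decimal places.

Galilean: u_cl = 0.861 + 0.923 = 1.7840.
Relativistic: u_rel = (0.861 + 0.923) / (1 + 0.861·0.923) = 1.7840/1.7947 = 0.9940.
Δ = 1.7840 − 0.9940 = 0.7900.
(The classical prediction exceeds c; the relativistic result does not.)

Δ = 0.790c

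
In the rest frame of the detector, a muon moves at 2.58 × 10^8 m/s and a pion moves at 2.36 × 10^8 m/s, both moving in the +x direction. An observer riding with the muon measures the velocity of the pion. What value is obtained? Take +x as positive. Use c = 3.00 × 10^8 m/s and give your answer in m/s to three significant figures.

β_A = 0.860, β_B = 0.787 (dividing each by c = 3.00 × 10^8 m/s).
Transform to A's frame with the inverse velocity-addition law: u' = (u − v)/(1 − uv/c²), taking u = β_B and v = β_A.
u' = (0.787 − 0.860) / (1 − (0.860)(0.787)) = -0.0733/0.3235 = -0.2267.
u' = -0.2267 × 3.00 × 10^8 m/s.

-6.80 × 10^7 m/s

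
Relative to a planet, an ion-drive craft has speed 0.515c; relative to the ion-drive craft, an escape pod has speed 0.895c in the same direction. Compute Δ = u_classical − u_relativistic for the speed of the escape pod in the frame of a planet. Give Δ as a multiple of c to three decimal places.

Δ = 0.445c

Galilean: u_cl = 0.895 + 0.515 = 1.4100.
Relativistic: u_rel = (0.895 + 0.515) / (1 + 0.895·0.515) = 1.4100/1.4609 = 0.9651.
Δ = 1.4100 − 0.9651 = 0.4449.
(The classical prediction exceeds c; the relativistic result does not.)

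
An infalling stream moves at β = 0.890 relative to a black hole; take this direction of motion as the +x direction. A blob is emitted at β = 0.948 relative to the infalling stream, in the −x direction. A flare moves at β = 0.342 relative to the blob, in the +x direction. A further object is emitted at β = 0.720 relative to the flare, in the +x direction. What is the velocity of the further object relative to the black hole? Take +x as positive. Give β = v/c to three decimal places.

Apply u = (u' + v)/(1 + u'v/c²) successively, working outward toward the black hole.
Start: velocity of the infalling stream relative to the black hole = 0.8900c.
Compose with the blob (u' = -0.948 in the infalling stream frame): u_1 = (-0.948 + 0.890) / (1 + (-0.948)·0.890) = -0.0580/0.1563 = -0.3711.
Compose with the flare (u' = 0.342 in the blob frame): u_2 = (0.342 + (-0.371)) / (1 + 0.342·(-0.371)) = -0.0291/0.8731 = -0.0334.
Compose with the further object (u' = 0.720 in the flare frame): u_3 = (0.720 + (-0.033)) / (1 + 0.720·(-0.033)) = 0.6866/0.9760 = 0.7035.

β = +0.704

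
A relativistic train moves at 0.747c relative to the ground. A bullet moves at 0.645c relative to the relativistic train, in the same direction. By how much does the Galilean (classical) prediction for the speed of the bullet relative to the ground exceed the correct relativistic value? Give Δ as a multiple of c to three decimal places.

Galilean: u_cl = 0.645 + 0.747 = 1.3920.
Relativistic: u_rel = (0.645 + 0.747) / (1 + 0.645·0.747) = 1.3920/1.4818 = 0.9394.
Δ = 1.3920 − 0.9394 = 0.4526.
(The classical prediction exceeds c; the relativistic result does not.)

Δ = 0.453c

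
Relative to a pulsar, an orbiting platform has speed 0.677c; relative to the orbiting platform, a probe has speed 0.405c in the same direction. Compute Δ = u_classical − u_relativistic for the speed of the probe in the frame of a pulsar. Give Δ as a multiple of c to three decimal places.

Galilean: u_cl = 0.405 + 0.677 = 1.0820.
Relativistic: u_rel = (0.405 + 0.677) / (1 + 0.405·0.677) = 1.0820/1.2742 = 0.8492.
Δ = 1.0820 − 0.8492 = 0.2328.
(The classical prediction exceeds c; the relativistic result does not.)

Δ = 0.233c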